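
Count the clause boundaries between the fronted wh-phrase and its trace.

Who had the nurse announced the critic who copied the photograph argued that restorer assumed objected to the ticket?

3

"who" is extracted from the subject of "objected".
Boundaries crossed, outermost first: [Ø], [Ø], [Ø] — 3 in total.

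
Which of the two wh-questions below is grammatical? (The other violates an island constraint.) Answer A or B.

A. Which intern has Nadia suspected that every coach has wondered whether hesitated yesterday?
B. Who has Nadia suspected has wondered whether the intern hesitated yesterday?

B

In A, the wh-phrase is extracted from inside a wh-island (introduced by "whether"), which blocks movement.
In B, the extraction path crosses only that-complement boundaries, which are transparent.
So B is grammatical.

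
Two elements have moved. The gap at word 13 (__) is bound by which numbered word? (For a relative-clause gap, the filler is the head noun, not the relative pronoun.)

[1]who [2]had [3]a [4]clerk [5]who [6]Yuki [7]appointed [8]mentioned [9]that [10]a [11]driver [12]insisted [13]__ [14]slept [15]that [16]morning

The marked gap is the subject of "slept".
Its filler is the fronted wh-phrase "who", at word 1.
(The other dependency links word 4 to a gap after word 7.)

1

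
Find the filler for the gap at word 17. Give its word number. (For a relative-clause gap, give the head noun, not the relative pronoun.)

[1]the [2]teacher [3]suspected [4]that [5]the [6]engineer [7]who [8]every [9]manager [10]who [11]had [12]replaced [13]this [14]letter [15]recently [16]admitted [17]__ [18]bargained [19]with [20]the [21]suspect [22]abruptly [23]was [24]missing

6

The gap at 17 is the subject of "bargained", inside a relative clause.
The relative pronoun is "who" (word 7); it is bound by the head noun immediately before it.
Its filler is the head noun "engineer", at word 6.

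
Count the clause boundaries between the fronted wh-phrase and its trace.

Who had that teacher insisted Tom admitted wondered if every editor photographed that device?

"who" is extracted from the subject of "wondered".
Boundaries crossed, outermost first: [Ø], [Ø] — 2 in total.

2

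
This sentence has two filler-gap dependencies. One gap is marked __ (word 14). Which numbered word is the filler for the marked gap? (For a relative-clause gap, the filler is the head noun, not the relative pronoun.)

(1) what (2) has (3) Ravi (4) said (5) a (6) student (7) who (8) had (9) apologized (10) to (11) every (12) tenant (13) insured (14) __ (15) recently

1

The marked gap is the direct object of "insured".
Its filler is the fronted wh-phrase "what", at word 1.
(The other dependency links word 6 to a gap after word 7.)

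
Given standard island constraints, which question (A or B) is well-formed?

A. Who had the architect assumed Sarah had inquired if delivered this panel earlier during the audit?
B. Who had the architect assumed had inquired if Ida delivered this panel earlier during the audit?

B

In A, the wh-phrase is extracted from inside a wh-island (introduced by "if"), which blocks movement.
In B, the extraction path crosses only that-complement boundaries, which are transparent.
So B is grammatical.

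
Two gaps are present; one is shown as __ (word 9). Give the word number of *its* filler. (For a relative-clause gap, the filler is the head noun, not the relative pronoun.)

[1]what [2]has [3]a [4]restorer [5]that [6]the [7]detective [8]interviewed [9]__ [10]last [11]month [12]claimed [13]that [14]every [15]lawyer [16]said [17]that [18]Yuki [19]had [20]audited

The marked gap is inside the relative clause, the direct object of "interviewed".
Its filler is the head noun "restorer" (via "that"), at word 4.
(The other dependency links word 1 to a gap after word 20.)

4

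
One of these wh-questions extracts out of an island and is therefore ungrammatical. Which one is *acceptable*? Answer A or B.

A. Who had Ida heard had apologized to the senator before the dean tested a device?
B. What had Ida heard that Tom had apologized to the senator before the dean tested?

In B, the wh-phrase is extracted from inside an adjunct island (introduced by "before"), which blocks movement.
In A, the extraction path crosses only that-complement boundaries, which are transparent.
So A is grammatical.

A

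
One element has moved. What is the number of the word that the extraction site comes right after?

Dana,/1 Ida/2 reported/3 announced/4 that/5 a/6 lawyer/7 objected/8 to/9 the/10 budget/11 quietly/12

The displaced element is "Dana" (word 1).
It is linked across 1 clause boundary (Ø).
It functions as the subject of "announced", so the gap sits immediately after word 3 ("reported").
Base order: Ida reported that Dana announced that a lawyer objected to the budget quietly.

3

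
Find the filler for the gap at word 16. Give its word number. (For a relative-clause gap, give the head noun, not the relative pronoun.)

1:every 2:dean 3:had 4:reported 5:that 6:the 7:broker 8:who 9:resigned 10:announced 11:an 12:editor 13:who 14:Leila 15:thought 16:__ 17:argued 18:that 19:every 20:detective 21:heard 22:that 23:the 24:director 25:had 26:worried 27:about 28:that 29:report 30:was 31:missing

12

The gap at 16 is the subject of "argued", inside a relative clause.
The relative pronoun is "who" (word 13); it is bound by the head noun immediately before it.
Its filler is the head noun "editor", at word 12.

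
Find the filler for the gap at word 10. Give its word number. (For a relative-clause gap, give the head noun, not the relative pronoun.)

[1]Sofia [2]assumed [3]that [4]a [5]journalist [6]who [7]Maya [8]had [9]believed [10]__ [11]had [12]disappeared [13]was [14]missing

The gap at 10 is the subject of "disappeared", inside a relative clause.
The relative pronoun is "who" (word 6); it is bound by the head noun immediately before it.
Its filler is the head noun "journalist", at word 5.

5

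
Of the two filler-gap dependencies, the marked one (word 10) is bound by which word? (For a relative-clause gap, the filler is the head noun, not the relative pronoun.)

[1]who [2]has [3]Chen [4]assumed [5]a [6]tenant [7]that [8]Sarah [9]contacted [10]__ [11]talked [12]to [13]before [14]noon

The marked gap is inside the relative clause, the direct object of "contacted".
Its filler is the head noun "tenant" (via "that"), at word 6.
(The other dependency links word 1 to a gap after word 12.)

6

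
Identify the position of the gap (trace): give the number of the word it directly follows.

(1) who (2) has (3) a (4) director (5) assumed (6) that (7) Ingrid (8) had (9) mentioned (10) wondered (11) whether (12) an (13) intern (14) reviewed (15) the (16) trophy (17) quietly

The displaced element is "who" (word 1).
It is linked across 2 clause boundaries (that → Ø).
It functions as the subject of "wondered", so the gap sits immediately after word 9 ("mentioned").
Base order: A director has assumed that Ingrid had mentioned that who wondered whether an intern reviewed the trophy quietly.

9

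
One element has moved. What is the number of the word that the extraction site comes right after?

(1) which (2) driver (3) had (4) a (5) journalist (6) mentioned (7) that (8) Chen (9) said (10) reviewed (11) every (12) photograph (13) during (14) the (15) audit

9

The displaced element is "which driver" (word 2).
It is linked across 2 clause boundaries (that → Ø).
It functions as the subject of "reviewed", so the gap sits immediately after word 9 ("said").
Base order: A journalist had mentioned that Chen said which driver reviewed every photograph during the audit.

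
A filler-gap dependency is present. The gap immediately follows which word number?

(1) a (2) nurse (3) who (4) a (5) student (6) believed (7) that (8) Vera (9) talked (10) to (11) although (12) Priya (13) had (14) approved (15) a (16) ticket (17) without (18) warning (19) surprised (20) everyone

10

The displaced element is "a nurse" (word 2).
It is linked across 1 clause boundary (that).
It functions as the object of the preposition "to" of "talked", so the gap sits immediately after word 10 ("to").
Base order: A student believed that Vera talked to a nurse although Priya had approved a ticket without warning.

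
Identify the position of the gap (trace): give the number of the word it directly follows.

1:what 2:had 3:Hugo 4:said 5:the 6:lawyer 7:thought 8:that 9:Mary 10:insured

The displaced element is "what" (word 1).
It is linked across 2 clause boundaries (Ø → that).
It functions as the direct object of "insured", so the gap sits immediately after word 10 ("insured").
Base order: Hugo had said the lawyer thought that Mary insured what.

10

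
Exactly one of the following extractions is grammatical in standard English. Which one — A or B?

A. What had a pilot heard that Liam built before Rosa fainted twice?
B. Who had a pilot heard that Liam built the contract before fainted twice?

In B, the wh-phrase is extracted from inside an adjunct island (introduced by "before"), which blocks movement.
In A, the extraction path crosses only that-complement boundaries, which are transparent.
So A is grammatical.

A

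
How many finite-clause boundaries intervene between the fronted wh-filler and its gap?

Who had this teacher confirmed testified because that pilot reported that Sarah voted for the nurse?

"who" is extracted from the subject of "testified".
Boundaries crossed, outermost first: [Ø] — 1 in total.

1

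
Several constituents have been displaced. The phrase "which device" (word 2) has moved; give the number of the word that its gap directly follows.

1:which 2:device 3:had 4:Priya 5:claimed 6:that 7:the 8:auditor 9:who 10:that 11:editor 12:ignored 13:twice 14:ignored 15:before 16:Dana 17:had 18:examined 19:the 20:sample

14

The displaced element is "which device" (word 2).
It is linked across 1 clause boundary (that).
It functions as the direct object of "ignored", so the gap sits immediately after word 14 ("ignored").
Base order: Priya had claimed that the auditor who that editor ignored twice ignored which device before Dana had examined the sample.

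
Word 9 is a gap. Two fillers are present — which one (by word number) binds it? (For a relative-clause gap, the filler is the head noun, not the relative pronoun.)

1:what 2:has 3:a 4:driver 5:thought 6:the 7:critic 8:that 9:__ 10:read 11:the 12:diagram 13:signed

7

The marked gap is inside the relative clause, the subject of "read".
Its filler is the head noun "critic" (via "that"), at word 7.
(The other dependency links word 1 to a gap after word 13.)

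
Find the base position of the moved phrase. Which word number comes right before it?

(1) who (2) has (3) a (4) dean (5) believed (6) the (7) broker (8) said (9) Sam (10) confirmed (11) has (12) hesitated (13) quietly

10

The displaced element is "who" (word 1).
It is linked across 3 clause boundaries (Ø → Ø → Ø).
It functions as the subject of "hesitated", so the gap sits immediately after word 10 ("confirmed").
Base order: A dean has believed the broker said Sam confirmed who has hesitated quietly.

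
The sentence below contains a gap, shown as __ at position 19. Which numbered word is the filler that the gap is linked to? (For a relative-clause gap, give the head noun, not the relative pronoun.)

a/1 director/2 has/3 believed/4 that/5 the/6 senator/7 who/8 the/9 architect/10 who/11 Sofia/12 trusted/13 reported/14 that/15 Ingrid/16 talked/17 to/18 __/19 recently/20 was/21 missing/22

7

The gap at 19 is the prepositional object of "talked", inside a relative clause.
The relative pronoun is "who" (word 8); it is bound by the head noun immediately before it.
Its filler is the head noun "senator", at word 7.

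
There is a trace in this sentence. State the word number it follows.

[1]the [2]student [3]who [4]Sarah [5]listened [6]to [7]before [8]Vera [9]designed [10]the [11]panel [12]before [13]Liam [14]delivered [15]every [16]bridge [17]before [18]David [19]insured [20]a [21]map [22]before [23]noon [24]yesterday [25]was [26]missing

6

The displaced element is "the student" (word 2).
It functions as the object of the preposition "to" of "listened", so the gap sits immediately after word 6 ("to").
Base order: Sarah listened to the student before Vera designed the panel before Liam delivered every bridge before David insured a map before noon yesterday.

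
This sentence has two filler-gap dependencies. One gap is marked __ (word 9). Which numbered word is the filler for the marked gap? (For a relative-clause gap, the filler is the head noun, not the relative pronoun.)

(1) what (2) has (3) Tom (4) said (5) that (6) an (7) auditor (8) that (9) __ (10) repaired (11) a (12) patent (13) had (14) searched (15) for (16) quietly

The marked gap is inside the relative clause, the subject of "repaired".
Its filler is the head noun "auditor" (via "that"), at word 7.
(The other dependency links word 1 to a gap after word 15.)

7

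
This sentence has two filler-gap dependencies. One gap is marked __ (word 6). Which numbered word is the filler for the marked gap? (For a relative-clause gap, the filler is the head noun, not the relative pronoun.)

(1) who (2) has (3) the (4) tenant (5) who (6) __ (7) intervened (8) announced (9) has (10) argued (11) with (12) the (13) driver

The marked gap is inside the relative clause, the subject of "intervened".
Its filler is the head noun "tenant" (via "who"), at word 4.
(The other dependency links word 1 to a gap after word 8.)

4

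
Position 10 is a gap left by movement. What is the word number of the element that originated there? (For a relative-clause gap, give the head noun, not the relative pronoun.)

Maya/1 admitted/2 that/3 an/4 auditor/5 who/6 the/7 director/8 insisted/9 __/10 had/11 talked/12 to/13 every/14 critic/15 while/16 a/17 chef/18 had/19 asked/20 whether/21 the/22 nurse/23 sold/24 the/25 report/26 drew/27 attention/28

5

The gap at 10 is the subject of "talked", inside a relative clause.
The relative pronoun is "who" (word 6); it is bound by the head noun immediately before it.
Its filler is the head noun "auditor", at word 5.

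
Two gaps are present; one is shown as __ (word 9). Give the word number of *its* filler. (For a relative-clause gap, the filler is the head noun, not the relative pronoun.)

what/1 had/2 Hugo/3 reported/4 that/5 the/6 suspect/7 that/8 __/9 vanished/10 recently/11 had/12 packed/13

The marked gap is inside the relative clause, the subject of "vanished".
Its filler is the head noun "suspect" (via "that"), at word 7.
(The other dependency links word 1 to a gap after word 13.)

7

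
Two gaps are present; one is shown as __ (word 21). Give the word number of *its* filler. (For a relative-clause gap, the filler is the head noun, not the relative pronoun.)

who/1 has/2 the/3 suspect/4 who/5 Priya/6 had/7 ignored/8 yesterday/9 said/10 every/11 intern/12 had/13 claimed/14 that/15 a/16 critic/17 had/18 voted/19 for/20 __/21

The marked gap is the object of the preposition "for" of "voted".
Its filler is the fronted wh-phrase "who", at word 1.
(The other dependency links word 4 to a gap after word 8.)

1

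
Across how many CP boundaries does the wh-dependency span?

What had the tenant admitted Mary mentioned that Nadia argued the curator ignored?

"what" is extracted from the object of "ignored".
Boundaries crossed, outermost first: [Ø], [that], [Ø] — 3 in total.

3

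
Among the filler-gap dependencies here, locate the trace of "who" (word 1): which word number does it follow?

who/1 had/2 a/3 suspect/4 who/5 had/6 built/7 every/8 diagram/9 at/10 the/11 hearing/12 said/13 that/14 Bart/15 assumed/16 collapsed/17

16

The displaced element is "who" (word 1).
It is linked across 2 clause boundaries (that → Ø).
It functions as the subject of "collapsed", so the gap sits immediately after word 16 ("assumed").
Base order: A suspect who had built every diagram at the hearing had said that Bart assumed that who collapsed.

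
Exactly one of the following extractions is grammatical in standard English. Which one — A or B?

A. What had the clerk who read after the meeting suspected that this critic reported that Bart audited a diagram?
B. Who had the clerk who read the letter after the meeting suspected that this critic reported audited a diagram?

In A, the wh-phrase is extracted from inside a complex-NP island (relative clause) (introduced by "who"), which blocks movement.
In B, the extraction path crosses only that-complement boundaries, which are transparent.
So B is grammatical.

B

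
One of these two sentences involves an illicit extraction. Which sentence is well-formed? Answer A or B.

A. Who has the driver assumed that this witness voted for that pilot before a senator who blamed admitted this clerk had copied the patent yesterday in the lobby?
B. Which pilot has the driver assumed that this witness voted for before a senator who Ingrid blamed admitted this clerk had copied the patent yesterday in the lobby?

B

In A, the wh-phrase is extracted from inside an adjunct island (introduced by "before"), which blocks movement.
In B, the extraction path crosses only that-complement boundaries, which are transparent.
So B is grammatical.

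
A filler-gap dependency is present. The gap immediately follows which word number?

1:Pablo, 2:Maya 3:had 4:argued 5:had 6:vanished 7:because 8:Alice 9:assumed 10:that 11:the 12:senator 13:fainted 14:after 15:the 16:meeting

The displaced element is "Pablo" (word 1).
It is linked across 1 clause boundary (Ø).
It functions as the subject of "vanished", so the gap sits immediately after word 4 ("argued").
Base order: Maya had argued Pablo had vanished because Alice assumed that the senator fainted after the meeting.

4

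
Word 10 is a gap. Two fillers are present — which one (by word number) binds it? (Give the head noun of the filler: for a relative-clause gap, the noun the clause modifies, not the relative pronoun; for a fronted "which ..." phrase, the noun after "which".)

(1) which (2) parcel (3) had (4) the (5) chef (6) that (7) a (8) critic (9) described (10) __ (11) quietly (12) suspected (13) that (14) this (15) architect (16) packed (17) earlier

5

The marked gap is inside the relative clause, the direct object of "described".
Its filler is the head noun "chef" (via "that"), at word 5.
(The other dependency links word 2 to a gap after word 16.)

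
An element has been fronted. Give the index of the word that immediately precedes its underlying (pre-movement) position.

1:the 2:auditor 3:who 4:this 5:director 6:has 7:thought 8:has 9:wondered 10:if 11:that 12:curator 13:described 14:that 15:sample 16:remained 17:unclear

7

The displaced element is "the auditor" (word 2).
It is linked across 1 clause boundary (Ø).
It functions as the subject of "wondered", so the gap sits immediately after word 7 ("thought").
Base order: This director has thought the auditor has wondered if that curator described that sample.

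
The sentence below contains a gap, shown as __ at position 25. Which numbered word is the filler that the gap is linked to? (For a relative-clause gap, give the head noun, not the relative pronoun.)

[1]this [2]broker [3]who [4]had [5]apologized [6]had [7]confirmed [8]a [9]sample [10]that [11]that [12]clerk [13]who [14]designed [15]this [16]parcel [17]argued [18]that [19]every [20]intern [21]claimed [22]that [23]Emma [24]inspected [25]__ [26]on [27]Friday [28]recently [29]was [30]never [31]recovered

9

The gap at 25 is the object of "inspected", inside a relative clause.
The relative pronoun is "that" (word 10); it is bound by the head noun immediately before it.
Its filler is the head noun "sample", at word 9.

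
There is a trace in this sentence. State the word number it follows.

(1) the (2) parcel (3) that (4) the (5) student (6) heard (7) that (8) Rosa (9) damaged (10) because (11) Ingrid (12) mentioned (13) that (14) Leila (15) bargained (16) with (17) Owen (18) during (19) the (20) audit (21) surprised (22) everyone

9

The displaced element is "the parcel" (word 2).
It is linked across 1 clause boundary (that).
It functions as the direct object of "damaged", so the gap sits immediately after word 9 ("damaged").
Base order: The student heard that Rosa damaged the parcel because Ingrid mentioned that Leila bargained with Owen during the audit.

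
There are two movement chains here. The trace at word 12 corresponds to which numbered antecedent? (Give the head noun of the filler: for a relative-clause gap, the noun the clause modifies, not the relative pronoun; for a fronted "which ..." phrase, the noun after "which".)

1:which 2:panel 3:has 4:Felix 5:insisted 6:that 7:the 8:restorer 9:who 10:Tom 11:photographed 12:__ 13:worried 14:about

The marked gap is inside the relative clause, the direct object of "photographed".
Its filler is the head noun "restorer" (via "who"), at word 8.
(The other dependency links word 2 to a gap after word 14.)

8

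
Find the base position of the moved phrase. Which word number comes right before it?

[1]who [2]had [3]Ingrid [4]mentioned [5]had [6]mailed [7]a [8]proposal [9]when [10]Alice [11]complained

The displaced element is "who" (word 1).
It is linked across 1 clause boundary (Ø).
It functions as the subject of "mailed", so the gap sits immediately after word 4 ("mentioned").
Base order: Ingrid had mentioned that who had mailed a proposal when Alice complained.

4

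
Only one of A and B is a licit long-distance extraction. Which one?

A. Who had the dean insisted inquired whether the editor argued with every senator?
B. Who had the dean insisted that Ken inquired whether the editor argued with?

In B, the wh-phrase is extracted from inside a wh-island (introduced by "whether"), which blocks movement.
In A, the extraction path crosses only that-complement boundaries, which are transparent.
So A is grammatical.

A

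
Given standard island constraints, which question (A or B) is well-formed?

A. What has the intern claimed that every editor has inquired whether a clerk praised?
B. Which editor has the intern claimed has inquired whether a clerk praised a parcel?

B

In A, the wh-phrase is extracted from inside a wh-island (introduced by "whether"), which blocks movement.
In B, the extraction path crosses only that-complement boundaries, which are transparent.
So B is grammatical.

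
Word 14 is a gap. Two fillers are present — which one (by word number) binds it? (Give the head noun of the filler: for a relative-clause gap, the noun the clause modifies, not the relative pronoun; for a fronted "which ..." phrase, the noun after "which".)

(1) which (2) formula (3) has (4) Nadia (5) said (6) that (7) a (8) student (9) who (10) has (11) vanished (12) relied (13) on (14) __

The marked gap is the object of the preposition "on" of "relied".
Its filler is the fronted wh-phrase "which formula", at word 2.
(The other dependency links word 8 to a gap after word 9.)

2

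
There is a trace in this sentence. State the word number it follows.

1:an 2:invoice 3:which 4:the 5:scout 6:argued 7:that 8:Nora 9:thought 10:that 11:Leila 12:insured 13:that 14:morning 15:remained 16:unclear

The displaced element is "an invoice" (word 2).
It is linked across 2 clause boundaries (that → that).
It functions as the direct object of "insured", so the gap sits immediately after word 12 ("insured").
Base order: The scout argued that Nora thought that Leila insured an invoice that morning.

12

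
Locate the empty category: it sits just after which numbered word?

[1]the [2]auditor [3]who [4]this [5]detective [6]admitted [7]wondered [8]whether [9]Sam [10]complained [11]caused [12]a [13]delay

The displaced element is "the auditor" (word 2).
It is linked across 1 clause boundary (Ø).
It functions as the subject of "wondered", so the gap sits immediately after word 6 ("admitted").
Base order: This detective admitted the auditor wondered whether Sam complained.

6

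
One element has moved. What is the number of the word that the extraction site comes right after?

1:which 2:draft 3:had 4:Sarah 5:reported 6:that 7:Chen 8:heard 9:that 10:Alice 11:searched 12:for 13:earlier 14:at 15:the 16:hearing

The displaced element is "which draft" (word 2).
It is linked across 2 clause boundaries (that → that).
It functions as the object of the preposition "for" of "searched", so the gap sits immediately after word 12 ("for").
Base order: Sarah had reported that Chen heard that Alice searched for which draft earlier at the hearing.

12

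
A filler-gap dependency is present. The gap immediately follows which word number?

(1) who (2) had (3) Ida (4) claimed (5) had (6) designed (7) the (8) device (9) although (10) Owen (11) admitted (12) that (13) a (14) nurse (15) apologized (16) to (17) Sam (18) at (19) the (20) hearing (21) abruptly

4

The displaced element is "who" (word 1).
It is linked across 1 clause boundary (Ø).
It functions as the subject of "designed", so the gap sits immediately after word 4 ("claimed").
Base order: Ida had claimed that who had designed the device although Owen admitted that a nurse apologized to Sam at the hearing abruptly.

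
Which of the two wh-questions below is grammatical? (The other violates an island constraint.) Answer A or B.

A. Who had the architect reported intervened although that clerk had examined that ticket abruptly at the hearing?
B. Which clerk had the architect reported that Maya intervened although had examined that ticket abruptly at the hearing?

A

In B, the wh-phrase is extracted from inside an adjunct island (introduced by "although"), which blocks movement.
In A, the extraction path crosses only that-complement boundaries, which are transparent.
So A is grammatical.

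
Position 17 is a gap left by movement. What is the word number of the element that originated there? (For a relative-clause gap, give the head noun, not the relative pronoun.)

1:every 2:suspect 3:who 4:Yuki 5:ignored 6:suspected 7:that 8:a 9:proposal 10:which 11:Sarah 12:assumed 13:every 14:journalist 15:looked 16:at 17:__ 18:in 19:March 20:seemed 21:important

The gap at 17 is the prepositional object of "looked", inside a relative clause.
The relative pronoun is "which" (word 10); it is bound by the head noun immediately before it.
Its filler is the head noun "proposal", at word 9.

9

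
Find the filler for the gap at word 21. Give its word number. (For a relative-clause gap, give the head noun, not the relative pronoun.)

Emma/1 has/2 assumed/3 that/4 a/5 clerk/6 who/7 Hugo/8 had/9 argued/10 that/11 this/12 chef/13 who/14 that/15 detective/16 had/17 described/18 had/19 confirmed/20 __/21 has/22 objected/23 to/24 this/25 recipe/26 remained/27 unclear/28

The gap at 21 is the subject of "objected", inside a relative clause.
The relative pronoun is "who" (word 7); it is bound by the head noun immediately before it.
Its filler is the head noun "clerk", at word 6.

6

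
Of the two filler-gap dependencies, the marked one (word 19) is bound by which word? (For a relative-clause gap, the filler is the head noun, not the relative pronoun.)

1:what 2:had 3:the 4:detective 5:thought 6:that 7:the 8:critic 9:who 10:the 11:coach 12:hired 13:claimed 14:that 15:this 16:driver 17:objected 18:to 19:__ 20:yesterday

1

The marked gap is the object of the preposition "to" of "objected".
Its filler is the fronted wh-phrase "what", at word 1.
(The other dependency links word 8 to a gap after word 12.)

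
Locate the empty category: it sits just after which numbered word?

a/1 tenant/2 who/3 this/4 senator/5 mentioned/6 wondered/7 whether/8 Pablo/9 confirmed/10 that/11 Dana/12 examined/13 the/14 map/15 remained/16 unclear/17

The displaced element is "a tenant" (word 2).
It is linked across 1 clause boundary (Ø).
It functions as the subject of "wondered", so the gap sits immediately after word 6 ("mentioned").
Base order: This senator mentioned a tenant wondered whether Pablo confirmed that Dana examined the map.

6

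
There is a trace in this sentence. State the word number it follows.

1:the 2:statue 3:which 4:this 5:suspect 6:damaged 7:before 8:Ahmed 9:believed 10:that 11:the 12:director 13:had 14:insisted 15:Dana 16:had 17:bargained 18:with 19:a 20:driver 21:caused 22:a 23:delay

The displaced element is "the statue" (word 2).
It functions as the direct object of "damaged", so the gap sits immediately after word 6 ("damaged").
Base order: This suspect damaged the statue before Ahmed believed that the director had insisted Dana had bargained with a driver.

6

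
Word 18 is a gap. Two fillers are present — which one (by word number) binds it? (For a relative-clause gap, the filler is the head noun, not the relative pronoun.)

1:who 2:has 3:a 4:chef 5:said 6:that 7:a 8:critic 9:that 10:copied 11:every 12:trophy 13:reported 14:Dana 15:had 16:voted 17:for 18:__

The marked gap is the object of the preposition "for" of "voted".
Its filler is the fronted wh-phrase "who", at word 1.
(The other dependency links word 8 to a gap after word 9.)

1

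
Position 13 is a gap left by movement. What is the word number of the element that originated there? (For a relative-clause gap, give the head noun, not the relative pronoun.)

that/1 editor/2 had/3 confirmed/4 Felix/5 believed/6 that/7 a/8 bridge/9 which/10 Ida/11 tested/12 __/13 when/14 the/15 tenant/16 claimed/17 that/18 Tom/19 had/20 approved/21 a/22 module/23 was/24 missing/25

9

The gap at 13 is the object of "tested", inside a relative clause.
The relative pronoun is "which" (word 10); it is bound by the head noun immediately before it.
Its filler is the head noun "bridge", at word 9.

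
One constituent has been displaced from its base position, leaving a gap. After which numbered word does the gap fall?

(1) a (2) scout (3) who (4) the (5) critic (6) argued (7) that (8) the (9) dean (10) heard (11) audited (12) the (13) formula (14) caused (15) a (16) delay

The displaced element is "a scout" (word 2).
It is linked across 2 clause boundaries (that → Ø).
It functions as the subject of "audited", so the gap sits immediately after word 10 ("heard").
Base order: The critic argued that the dean heard that a scout audited the formula.

10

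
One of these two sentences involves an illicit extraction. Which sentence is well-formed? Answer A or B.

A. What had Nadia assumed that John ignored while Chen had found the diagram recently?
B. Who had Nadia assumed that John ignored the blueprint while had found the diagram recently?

In B, the wh-phrase is extracted from inside an adjunct island (introduced by "while"), which blocks movement.
In A, the extraction path crosses only that-complement boundaries, which are transparent.
So A is grammatical.

A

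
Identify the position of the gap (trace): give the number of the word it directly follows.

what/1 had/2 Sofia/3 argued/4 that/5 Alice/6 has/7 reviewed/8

The displaced element is "what" (word 1).
It is linked across 1 clause boundary (that).
It functions as the direct object of "reviewed", so the gap sits immediately after word 8 ("reviewed").
Base order: Sofia had argued that Alice has reviewed what.

8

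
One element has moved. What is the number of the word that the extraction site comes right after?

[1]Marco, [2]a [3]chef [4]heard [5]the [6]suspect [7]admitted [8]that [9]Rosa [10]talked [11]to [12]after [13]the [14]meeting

The displaced element is "Marco" (word 1).
It is linked across 2 clause boundaries (Ø → that).
It functions as the object of the preposition "to" of "talked", so the gap sits immediately after word 11 ("to").
Base order: A chef heard the suspect admitted that Rosa talked to Marco after the meeting.

11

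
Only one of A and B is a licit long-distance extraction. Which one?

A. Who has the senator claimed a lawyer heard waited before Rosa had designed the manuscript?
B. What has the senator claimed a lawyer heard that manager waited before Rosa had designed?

A

In B, the wh-phrase is extracted from inside an adjunct island (introduced by "before"), which blocks movement.
In A, the extraction path crosses only that-complement boundaries, which are transparent.
So A is grammatical.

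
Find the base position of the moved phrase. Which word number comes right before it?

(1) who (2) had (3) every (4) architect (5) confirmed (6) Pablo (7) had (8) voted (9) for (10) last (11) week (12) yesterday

9

The displaced element is "who" (word 1).
It is linked across 1 clause boundary (Ø).
It functions as the object of the preposition "for" of "voted", so the gap sits immediately after word 9 ("for").
Base order: Every architect had confirmed Pablo had voted for who last week yesterday.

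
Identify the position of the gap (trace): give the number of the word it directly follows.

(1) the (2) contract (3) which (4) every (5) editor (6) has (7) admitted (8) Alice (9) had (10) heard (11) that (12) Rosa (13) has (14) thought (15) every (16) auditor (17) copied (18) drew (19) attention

The displaced element is "the contract" (word 2).
It is linked across 3 clause boundaries (Ø → that → Ø).
It functions as the direct object of "copied", so the gap sits immediately after word 17 ("copied").
Base order: Every editor has admitted Alice had heard that Rosa has thought every auditor copied the contract.

17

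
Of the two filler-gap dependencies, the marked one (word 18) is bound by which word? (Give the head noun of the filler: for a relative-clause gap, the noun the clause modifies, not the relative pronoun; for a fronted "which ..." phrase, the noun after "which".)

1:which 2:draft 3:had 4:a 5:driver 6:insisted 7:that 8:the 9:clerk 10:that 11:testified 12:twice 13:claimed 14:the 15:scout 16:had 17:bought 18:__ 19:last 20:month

The marked gap is the direct object of "bought".
Its filler is the fronted wh-phrase "which draft", at word 2.
(The other dependency links word 9 to a gap after word 10.)

2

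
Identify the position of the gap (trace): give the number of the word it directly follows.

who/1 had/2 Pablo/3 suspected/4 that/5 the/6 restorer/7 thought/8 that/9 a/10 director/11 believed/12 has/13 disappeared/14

12

The displaced element is "who" (word 1).
It is linked across 3 clause boundaries (that → that → Ø).
It functions as the subject of "disappeared", so the gap sits immediately after word 12 ("believed").
Base order: Pablo had suspected that the restorer thought that a director believed who has disappeared.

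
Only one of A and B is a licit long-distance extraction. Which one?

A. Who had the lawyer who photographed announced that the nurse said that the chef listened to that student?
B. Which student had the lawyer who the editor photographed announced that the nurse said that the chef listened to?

In A, the wh-phrase is extracted from inside a complex-NP island (relative clause) (introduced by "who"), which blocks movement.
In B, the extraction path crosses only that-complement boundaries, which are transparent.
So B is grammatical.

B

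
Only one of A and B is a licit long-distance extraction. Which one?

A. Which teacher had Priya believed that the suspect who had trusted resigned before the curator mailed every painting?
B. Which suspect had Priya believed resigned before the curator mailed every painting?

B

In A, the wh-phrase is extracted from inside a complex-NP island (relative clause) (introduced by "who"), which blocks movement.
In B, the extraction path crosses only that-complement boundaries, which are transparent.
So B is grammatical.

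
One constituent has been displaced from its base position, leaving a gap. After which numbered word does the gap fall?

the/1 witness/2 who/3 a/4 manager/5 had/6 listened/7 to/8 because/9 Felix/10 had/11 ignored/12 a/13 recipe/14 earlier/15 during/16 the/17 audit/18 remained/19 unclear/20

8

The displaced element is "the witness" (word 2).
It functions as the object of the preposition "to" of "listened", so the gap sits immediately after word 8 ("to").
Base order: A manager had listened to the witness because Felix had ignored a recipe earlier during the audit.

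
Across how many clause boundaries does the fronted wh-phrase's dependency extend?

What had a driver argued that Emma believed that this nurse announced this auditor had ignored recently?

3

"what" is extracted from the object of "ignored".
Boundaries crossed, outermost first: [that], [that], [Ø] — 3 in total.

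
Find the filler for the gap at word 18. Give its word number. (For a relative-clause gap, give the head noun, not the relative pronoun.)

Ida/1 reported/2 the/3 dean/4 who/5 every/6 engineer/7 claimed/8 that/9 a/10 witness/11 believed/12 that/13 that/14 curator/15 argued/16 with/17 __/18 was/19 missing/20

The gap at 18 is the prepositional object of "argued", inside a relative clause.
The relative pronoun is "who" (word 5); it is bound by the head noun immediately before it.
Its filler is the head noun "dean", at word 4.

4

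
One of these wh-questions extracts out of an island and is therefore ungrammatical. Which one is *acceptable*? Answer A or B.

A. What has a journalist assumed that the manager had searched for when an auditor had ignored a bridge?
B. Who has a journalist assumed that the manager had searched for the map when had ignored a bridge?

In B, the wh-phrase is extracted from inside an adjunct island (introduced by "when"), which blocks movement.
In A, the extraction path crosses only that-complement boundaries, which are transparent.
So A is grammatical.

A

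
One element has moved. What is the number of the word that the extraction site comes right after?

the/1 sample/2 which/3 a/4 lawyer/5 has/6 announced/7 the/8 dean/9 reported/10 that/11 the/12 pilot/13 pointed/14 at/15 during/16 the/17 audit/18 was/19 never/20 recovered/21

The displaced element is "the sample" (word 2).
It is linked across 2 clause boundaries (Ø → that).
It functions as the object of the preposition "at" of "pointed", so the gap sits immediately after word 15 ("at").
Base order: A lawyer has announced the dean reported that the pilot pointed at the sample during the audit.

15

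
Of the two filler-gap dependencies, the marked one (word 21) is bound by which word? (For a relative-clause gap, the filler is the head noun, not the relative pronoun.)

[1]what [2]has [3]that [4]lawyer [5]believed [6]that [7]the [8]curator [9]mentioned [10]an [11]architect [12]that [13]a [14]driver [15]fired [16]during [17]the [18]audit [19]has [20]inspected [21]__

1

The marked gap is the direct object of "inspected".
Its filler is the fronted wh-phrase "what", at word 1.
(The other dependency links word 11 to a gap after word 15.)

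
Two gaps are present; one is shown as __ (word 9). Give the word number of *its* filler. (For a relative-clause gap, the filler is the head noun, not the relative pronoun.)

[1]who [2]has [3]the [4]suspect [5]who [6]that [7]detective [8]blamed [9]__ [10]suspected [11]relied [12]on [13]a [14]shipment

The marked gap is inside the relative clause, the direct object of "blamed".
Its filler is the head noun "suspect" (via "who"), at word 4.
(The other dependency links word 1 to a gap after word 10.)

4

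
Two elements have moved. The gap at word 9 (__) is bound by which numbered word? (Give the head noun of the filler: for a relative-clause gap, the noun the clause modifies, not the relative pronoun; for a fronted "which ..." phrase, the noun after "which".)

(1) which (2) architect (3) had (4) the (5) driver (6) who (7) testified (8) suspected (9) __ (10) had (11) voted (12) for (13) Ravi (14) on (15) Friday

The marked gap is the subject of "voted".
Its filler is the fronted wh-phrase "which architect", at word 2.
(The other dependency links word 5 to a gap after word 6.)

2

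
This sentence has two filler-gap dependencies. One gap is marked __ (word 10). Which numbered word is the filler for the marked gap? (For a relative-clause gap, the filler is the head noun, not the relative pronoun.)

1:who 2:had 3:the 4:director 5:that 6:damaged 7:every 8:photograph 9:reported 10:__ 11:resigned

1

The marked gap is the subject of "resigned".
Its filler is the fronted wh-phrase "who", at word 1.
(The other dependency links word 4 to a gap after word 5.)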